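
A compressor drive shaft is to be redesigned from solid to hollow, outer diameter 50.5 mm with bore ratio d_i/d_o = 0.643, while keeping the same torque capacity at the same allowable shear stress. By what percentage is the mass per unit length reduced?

33.5 %

Equal τ_max and T ⇒ the solid shaft needs d_s³ = d_o³(1−k⁴), so d_s = 50.5·(1−0.643⁴)^(1/3) = 47.44 mm.
Area ratio A_h/A_s = d_o²(1−k²)/d_s² = (1−k²)/(1−k⁴)^(2/3) = 0.6646.
Mass saving = 1 − 0.6646 = 33.5 %.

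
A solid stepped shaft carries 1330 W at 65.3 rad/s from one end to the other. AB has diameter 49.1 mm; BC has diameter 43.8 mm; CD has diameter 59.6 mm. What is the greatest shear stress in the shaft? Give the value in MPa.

1.23 MPa

ω = 65.3 rad/s, so T = P/ω = 1330 / 65.30 = 20.37 N·m.
Under the same torque, τ_max = 16T/(πd³) is largest where d is smallest — segment BC (d = 43.8 mm).
τ_max = 16·20.37/(π·(0.0438)³) = 1.234×10^6 Pa.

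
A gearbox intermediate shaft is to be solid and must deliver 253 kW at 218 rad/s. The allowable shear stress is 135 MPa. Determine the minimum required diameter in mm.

35.2 mm

ω = 218 rad/s, so T = P/ω = 253×10³ / 218.0 = 1161 N·m.
For a solid shaft τ_max = 16T/(πd³), so d = (16T/(π τ_allow))^(1/3) = (16·1161/(π·1.35×10^8))^(1/3) = 0.03525 m.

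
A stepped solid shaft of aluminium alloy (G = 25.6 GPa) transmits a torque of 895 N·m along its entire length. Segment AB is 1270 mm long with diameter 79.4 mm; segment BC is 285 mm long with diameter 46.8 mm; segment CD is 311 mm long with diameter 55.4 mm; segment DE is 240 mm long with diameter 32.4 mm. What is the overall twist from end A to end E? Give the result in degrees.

6.98°

J_AB = π(0.0794)⁴/32 = 3.90×10^-6 m⁴; J_BC = π(0.0468)⁴/32 = 4.71×10^-7 m⁴; J_CD = π(0.0554)⁴/32 = 9.25×10^-7 m⁴; J_DE = π(0.0324)⁴/32 = 1.08×10^-7 m⁴.
θ = (T/G)·Σ L_i/J_i = (895.0/25.6×10⁹)·(1.27/3.90×10^-6 + 0.285/4.71×10^-7 + 0.311/9.25×10^-7 + 0.240/1.08×10^-7) = 0.1218 rad.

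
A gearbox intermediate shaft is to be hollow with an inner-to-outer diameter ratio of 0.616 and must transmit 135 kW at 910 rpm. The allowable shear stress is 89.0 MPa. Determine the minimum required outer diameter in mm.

45.6 mm

ω = 2π·910/60 = 95.29 rad/s, so T = P/ω = 135×10³ / 95.29 = 1417 N·m.
For a hollow shaft with d_i/d_o = 0.616: τ_max = 16T/(π d_o³ (1−k⁴)), so d_o = [16T/(π τ_allow (1−k⁴))]^(1/3) = [16·1417/(π·8.90×10^7·0.8560)]^(1/3) = 0.04558 m.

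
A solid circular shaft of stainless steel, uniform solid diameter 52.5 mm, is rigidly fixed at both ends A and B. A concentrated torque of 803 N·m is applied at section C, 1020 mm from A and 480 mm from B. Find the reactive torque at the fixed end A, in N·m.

257 N·m

With uniform GJ and both ends fixed, compatibility θ_AC = θ_CB gives T_A·a = T_B·b, together with T_A + T_B = T₀.
T_A = T₀·b/(a+b) = 803.0·480/1500 = 257.0 N·m; T_B = 546.0 N·m.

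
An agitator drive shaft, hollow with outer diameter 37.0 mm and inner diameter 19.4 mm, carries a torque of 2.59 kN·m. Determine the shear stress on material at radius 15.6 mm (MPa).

238 MPa

J = π(d_o⁴ − d_i⁴)/32 = π(0.0370⁴ − 0.0194⁴)/32 = 1.701×10^-7 m⁴.
Shear stress varies linearly with radius: τ = T·r/J = 2590 × 0.0156 / 1.701×10^-7 = 2.375×10^8 Pa.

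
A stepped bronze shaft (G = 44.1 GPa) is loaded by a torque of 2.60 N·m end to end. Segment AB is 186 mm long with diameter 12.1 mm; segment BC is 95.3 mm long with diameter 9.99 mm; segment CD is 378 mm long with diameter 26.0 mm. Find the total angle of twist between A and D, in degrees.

J_AB = π(0.0121)⁴/32 = 2.10×10^-9 m⁴; J_BC = π(0.00999)⁴/32 = 9.78×10^-10 m⁴; J_CD = π(0.0260)⁴/32 = 4.49×10^-8 m⁴.
θ = (T/G)·Σ L_i/J_i = (2.600/44.1×10⁹)·(0.186/2.10×10^-9 + 0.0953/9.78×10^-10 + 0.378/4.49×10^-8) = 0.01145 rad.

0.656°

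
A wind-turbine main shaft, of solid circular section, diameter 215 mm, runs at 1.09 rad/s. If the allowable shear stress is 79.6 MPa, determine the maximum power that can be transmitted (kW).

J = πd⁴/32 = π(0.215)⁴/32 = 2.098×10^-4 m⁴.
T_max = τ_allow·J/r = 7.96×10^7 × 2.098×10^-4 / 0.107 = 155300 N·m.
ω = 1.09 rad/s, so P_max = T_max·ω = 1.693×10^5 W.

169 kW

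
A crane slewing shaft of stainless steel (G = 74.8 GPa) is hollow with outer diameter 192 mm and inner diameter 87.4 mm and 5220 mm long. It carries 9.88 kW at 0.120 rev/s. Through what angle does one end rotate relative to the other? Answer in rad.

0.00716 rad

ω = 2π·0.120 = 0.7540 rad/s, so T = P/ω = 9.88×10³ / 0.7540 = 13100 N·m.
J = π(d_o⁴ − d_i⁴)/32 = π(0.192⁴ − 0.0874⁴)/32 = 1.277×10^-4 m⁴.
θ = T·L/(G·J) = 13100 × 5.22 / (74.8×10⁹ × 1.277×10^-4) = 7.162×10^-3 rad.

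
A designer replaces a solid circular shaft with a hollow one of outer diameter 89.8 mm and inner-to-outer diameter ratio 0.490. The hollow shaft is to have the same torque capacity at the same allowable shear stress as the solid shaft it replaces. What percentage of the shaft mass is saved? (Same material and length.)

Equal τ_max and T ⇒ the solid shaft needs d_s³ = d_o³(1−k⁴), so d_s = 89.8·(1−0.490⁴)^(1/3) = 88.04 mm.
Area ratio A_h/A_s = d_o²(1−k²)/d_s² = (1−k²)/(1−k⁴)^(2/3) = 0.7906.
Mass saving = 1 − 0.7906 = 20.9 %.

20.9 %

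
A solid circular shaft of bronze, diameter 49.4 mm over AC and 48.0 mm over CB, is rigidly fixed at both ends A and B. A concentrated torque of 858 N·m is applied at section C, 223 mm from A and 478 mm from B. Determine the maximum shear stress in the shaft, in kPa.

25600 kPa

Compatibility: T_A·a/J_AC = T_B·b/J_CB with T_A + T_B = T₀.
J_AC = 5.85×10^-7 m⁴, J_CB = 5.21×10^-7 m⁴, so T_A = T₀·(J_AC/a)/((J_AC/a)+(J_CB/b)) = 606.0 N·m, T_B = 252.0 N·m.
τ in each portion: τ_AC = 2.56×10^7 Pa, τ_CB = 1.16×10^7 Pa; maximum is in AC.
τ_max = T_AC·r/J = 606.0·0.0247/5.85×10^-7 = 2.560×10^7 Pa.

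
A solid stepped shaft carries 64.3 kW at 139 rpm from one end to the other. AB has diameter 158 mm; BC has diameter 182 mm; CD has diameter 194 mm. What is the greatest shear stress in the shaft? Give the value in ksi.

ω = 2π·139/60 = 14.56 rad/s, so T = P/ω = 64.3×10³ / 14.56 = 4417 N·m.
Under the same torque, τ_max = 16T/(πd³) is largest where d is smallest — segment AB (d = 158 mm).
τ_max = 16·4417/(π·(0.158)³) = 5.704×10^6 Pa.

0.827 ksi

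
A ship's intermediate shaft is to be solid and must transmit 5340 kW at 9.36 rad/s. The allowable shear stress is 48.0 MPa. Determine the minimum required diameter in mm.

ω = 9.36 rad/s, so T = P/ω = 5340×10³ / 9.360 = 570500 N·m.
For a solid shaft τ_max = 16T/(πd³), so d = (16T/(π τ_allow))^(1/3) = (16·570500/(π·4.80×10^7))^(1/3) = 0.3926 m.

393 mm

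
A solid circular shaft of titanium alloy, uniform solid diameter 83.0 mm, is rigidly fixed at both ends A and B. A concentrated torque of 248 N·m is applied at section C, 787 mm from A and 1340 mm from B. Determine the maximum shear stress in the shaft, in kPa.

1390 kPa

With uniform GJ and both ends fixed, compatibility θ_AC = θ_CB gives T_A·a = T_B·b, together with T_A + T_B = T₀.
T_A = T₀·b/(a+b) = 248.0·1340/2127 = 156.2 N·m; T_B = 91.76 N·m.
τ in each portion: τ_AC = 1.39×10^6 Pa, τ_CB = 8.17×10^5 Pa; maximum is in AC.
τ_max = T_AC·r/J = 156.2·0.0415/4.66×10^-6 = 1.392×10^6 Pa.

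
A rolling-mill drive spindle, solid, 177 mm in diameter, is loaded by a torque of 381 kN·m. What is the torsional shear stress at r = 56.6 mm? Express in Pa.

2.24e8 Pa

J = πd⁴/32 = π(0.177)⁴/32 = 9.636×10^-5 m⁴.
Shear stress varies linearly with radius: τ = T·r/J = 381000 × 0.0566 / 9.636×10^-5 = 2.238×10^8 Pa.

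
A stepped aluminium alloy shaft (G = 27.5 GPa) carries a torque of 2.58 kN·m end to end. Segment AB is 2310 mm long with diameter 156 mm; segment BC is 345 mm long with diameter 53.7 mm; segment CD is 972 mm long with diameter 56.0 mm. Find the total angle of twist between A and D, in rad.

0.138 rad

J_AB = π(0.156)⁴/32 = 5.81×10^-5 m⁴; J_BC = π(0.0537)⁴/32 = 8.16×10^-7 m⁴; J_CD = π(0.0560)⁴/32 = 9.65×10^-7 m⁴.
θ = (T/G)·Σ L_i/J_i = (2580/27.5×10⁹)·(2.31/5.81×10^-5 + 0.345/8.16×10^-7 + 0.972/9.65×10^-7) = 0.1378 rad.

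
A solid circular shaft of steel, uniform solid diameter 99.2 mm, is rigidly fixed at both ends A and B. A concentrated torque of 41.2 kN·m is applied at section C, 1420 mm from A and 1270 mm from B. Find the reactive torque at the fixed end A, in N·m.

With uniform GJ and both ends fixed, compatibility θ_AC = θ_CB gives T_A·a = T_B·b, together with T_A + T_B = T₀.
T_A = T₀·b/(a+b) = 41200·1270/2690 = 19450 N·m; T_B = 21750 N·m.

19500 N·m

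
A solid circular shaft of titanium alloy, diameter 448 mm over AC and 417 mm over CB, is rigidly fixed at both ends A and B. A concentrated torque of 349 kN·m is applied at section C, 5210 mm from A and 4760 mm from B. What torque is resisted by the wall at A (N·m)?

192000 N·m

Compatibility: T_A·a/J_AC = T_B·b/J_CB with T_A + T_B = T₀.
J_AC = 3.95×10^-3 m⁴, J_CB = 2.97×10^-3 m⁴, so T_A = T₀·(J_AC/a)/((J_AC/a)+(J_CB/b)) = 191600 N·m, T_B = 157400 N·m.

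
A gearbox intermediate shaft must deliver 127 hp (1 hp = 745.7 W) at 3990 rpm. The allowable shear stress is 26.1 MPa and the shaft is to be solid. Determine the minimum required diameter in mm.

ω = 2π·3990/60 = 417.8 rad/s, so T = P/ω = 127×745.7 / 417.8 = 226.7 N·m.
For a solid shaft τ_max = 16T/(πd³), so d = (16T/(π τ_allow))^(1/3) = (16·226.7/(π·2.61×10^7))^(1/3) = 0.03536 m.

35.4 mm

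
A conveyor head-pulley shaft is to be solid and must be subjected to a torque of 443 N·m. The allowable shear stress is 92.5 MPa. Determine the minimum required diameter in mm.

For a solid shaft τ_max = 16T/(πd³), so d = (16T/(π τ_allow))^(1/3) = (16·443.0/(π·9.25×10^7))^(1/3) = 0.02900 m.

29.0 mm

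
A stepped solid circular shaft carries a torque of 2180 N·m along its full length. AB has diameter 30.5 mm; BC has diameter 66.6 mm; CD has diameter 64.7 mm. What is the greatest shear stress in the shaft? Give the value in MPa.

Under the same torque, τ_max = 16T/(πd³) is largest where d is smallest — segment AB (d = 30.5 mm).
τ_max = 16·2180/(π·(0.0305)³) = 3.913×10^8 Pa.

391 MPa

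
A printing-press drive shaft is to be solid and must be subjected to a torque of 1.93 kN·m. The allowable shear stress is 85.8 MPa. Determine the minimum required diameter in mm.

For a solid shaft τ_max = 16T/(πd³), so d = (16T/(π τ_allow))^(1/3) = (16·1930/(π·8.58×10^7))^(1/3) = 0.04857 m.

48.6 mm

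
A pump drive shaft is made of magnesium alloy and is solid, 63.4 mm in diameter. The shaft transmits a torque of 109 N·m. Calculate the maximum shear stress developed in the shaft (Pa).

2.18e6 Pa

J = πd⁴/32 = π(0.0634)⁴/32 = 1.586×10^-6 m⁴.
τ_max = T·r/J = 109.0 × 0.0317 / 1.586×10^-6 = 2.178×10^6 Pa.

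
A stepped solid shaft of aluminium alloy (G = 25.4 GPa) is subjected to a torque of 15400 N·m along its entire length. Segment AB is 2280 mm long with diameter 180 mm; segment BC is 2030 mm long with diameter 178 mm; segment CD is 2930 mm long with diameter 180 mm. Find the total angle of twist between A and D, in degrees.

2.47°

J_AB = π(0.180)⁴/32 = 1.03×10^-4 m⁴; J_BC = π(0.178)⁴/32 = 9.86×10^-5 m⁴; J_CD = π(0.180)⁴/32 = 1.03×10^-4 m⁴.
θ = (T/G)·Σ L_i/J_i = (15400/25.4×10⁹)·(2.28/1.03×10^-4 + 2.03/9.86×10^-5 + 2.93/1.03×10^-4) = 0.04314 rad.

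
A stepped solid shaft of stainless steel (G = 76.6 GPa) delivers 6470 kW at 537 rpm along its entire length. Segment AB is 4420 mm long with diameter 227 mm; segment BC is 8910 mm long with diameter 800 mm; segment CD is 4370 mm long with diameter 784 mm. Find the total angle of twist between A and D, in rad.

0.0260 rad

ω = 2π·537/60 = 56.23 rad/s, so T = P/ω = 6470×10³ / 56.23 = 115100 N·m.
J_AB = π(0.227)⁴/32 = 2.61×10^-4 m⁴; J_BC = π(0.800)⁴/32 = 0.0402 m⁴; J_CD = π(0.784)⁴/32 = 0.0371 m⁴.
θ = (T/G)·Σ L_i/J_i = (115100/76.6×10⁹)·(4.42/2.61×10^-4 + 8.91/0.0402 + 4.37/0.0371) = 0.02598 rad.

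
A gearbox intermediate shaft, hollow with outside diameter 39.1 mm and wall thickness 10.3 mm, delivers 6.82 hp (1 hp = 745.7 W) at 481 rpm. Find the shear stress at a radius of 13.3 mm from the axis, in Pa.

ω = 2π·481/60 = 50.37 rad/s, so T = P/ω = 6.82×745.7 / 50.37 = 101.0 N·m.
J = π(d_o⁴ − d_i⁴)/32 = π(0.0391⁴ − 0.0185⁴)/32 = 2.180×10^-7 m⁴.
Shear stress varies linearly with radius: τ = T·r/J = 101.0 × 0.0133 / 2.180×10^-7 = 6.161×10^6 Pa.

6.16e6 Pa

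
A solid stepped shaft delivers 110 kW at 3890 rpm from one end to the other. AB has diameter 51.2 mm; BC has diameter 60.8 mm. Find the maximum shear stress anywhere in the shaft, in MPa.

10.2 MPa

ω = 2π·3890/60 = 407.4 rad/s, so T = P/ω = 110×10³ / 407.4 = 270.0 N·m.
Under the same torque, τ_max = 16T/(πd³) is largest where d is smallest — segment AB (d = 51.2 mm).
τ_max = 16·270.0/(π·(0.0512)³) = 1.025×10^7 Pa.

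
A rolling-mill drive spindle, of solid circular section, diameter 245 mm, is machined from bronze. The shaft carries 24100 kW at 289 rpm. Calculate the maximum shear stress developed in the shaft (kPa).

276000 kPa

ω = 2π·289/60 = 30.26 rad/s, so T = P/ω = 24100×10³ / 30.26 = 796300 N·m.
J = πd⁴/32 = π(0.245)⁴/32 = 3.537×10^-4 m⁴.
τ_max = T·r/J = 796300 × 0.122 / 3.537×10^-4 = 2.758×10^8 Pa.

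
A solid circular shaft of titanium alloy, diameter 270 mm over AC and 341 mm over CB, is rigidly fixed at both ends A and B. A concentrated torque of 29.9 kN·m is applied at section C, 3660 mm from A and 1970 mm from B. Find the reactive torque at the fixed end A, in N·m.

Compatibility: T_A·a/J_AC = T_B·b/J_CB with T_A + T_B = T₀.
J_AC = 5.22×10^-4 m⁴, J_CB = 1.33×10^-3 m⁴, so T_A = T₀·(J_AC/a)/((J_AC/a)+(J_CB/b)) = 5221 N·m, T_B = 24680 N·m.

5220 N·m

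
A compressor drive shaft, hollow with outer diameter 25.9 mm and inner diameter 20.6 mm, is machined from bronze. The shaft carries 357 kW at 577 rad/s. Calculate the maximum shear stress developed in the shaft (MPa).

302 MPa

ω = 577 rad/s, so T = P/ω = 357×10³ / 577.0 = 618.7 N·m.
J = π(d_o⁴ − d_i⁴)/32 = π(0.0259⁴ − 0.0206⁴)/32 = 2.650×10^-8 m⁴.
τ_max = T·r/J = 618.7 × 0.0129 / 2.650×10^-8 = 3.024×10^8 Pa.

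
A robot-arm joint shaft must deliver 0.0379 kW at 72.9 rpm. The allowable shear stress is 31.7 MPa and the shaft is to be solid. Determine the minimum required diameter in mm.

9.27 mm

ω = 2π·72.9/60 = 7.634 rad/s, so T = P/ω = 0.0379×10³ / 7.634 = 4.965 N·m.
For a solid shaft τ_max = 16T/(πd³), so d = (16T/(π τ_allow))^(1/3) = (16·4.965/(π·3.17×10^7))^(1/3) = 0.009274 m.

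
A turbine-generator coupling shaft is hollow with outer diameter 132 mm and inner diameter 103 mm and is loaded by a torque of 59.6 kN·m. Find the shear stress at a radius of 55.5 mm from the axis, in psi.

J = π(d_o⁴ − d_i⁴)/32 = π(0.132⁴ − 0.103⁴)/32 = 1.876×10^-5 m⁴.
Shear stress varies linearly with radius: τ = T·r/J = 59600 × 0.0555 / 1.876×10^-5 = 1.764×10^8 Pa.

25600 psi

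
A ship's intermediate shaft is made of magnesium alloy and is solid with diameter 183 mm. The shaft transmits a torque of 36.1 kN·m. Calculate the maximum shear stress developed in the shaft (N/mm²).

30.0 N/mm²

J = πd⁴/32 = π(0.183)⁴/32 = 1.101×10^-4 m⁴.
τ_max = T·r/J = 36100 × 0.0915 / 1.101×10^-4 = 3.000×10^7 Pa.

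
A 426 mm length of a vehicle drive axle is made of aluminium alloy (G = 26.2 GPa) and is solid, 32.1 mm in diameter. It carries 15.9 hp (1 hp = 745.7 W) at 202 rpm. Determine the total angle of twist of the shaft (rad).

0.0874 rad

ω = 2π·202/60 = 21.15 rad/s, so T = P/ω = 15.9×745.7 / 21.15 = 560.5 N·m.
J = πd⁴/32 = π(0.0321)⁴/32 = 1.042×10^-7 m⁴.
θ = T·L/(G·J) = 560.5 × 0.426 / (26.2×10⁹ × 1.042×10^-7) = 0.08743 rad.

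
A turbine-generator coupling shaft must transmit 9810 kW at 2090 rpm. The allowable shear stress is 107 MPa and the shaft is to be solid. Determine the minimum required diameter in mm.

129 mm

ω = 2π·2090/60 = 218.9 rad/s, so T = P/ω = 9810×10³ / 218.9 = 44820 N·m.
For a solid shaft τ_max = 16T/(πd³), so d = (16T/(π τ_allow))^(1/3) = (16·44820/(π·1.07×10^8))^(1/3) = 0.1287 m.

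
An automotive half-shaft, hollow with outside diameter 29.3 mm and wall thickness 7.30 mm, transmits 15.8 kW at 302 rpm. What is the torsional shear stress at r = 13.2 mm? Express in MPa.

97.3 MPa

ω = 2π·302/60 = 31.63 rad/s, so T = P/ω = 15.8×10³ / 31.63 = 499.6 N·m.
J = π(d_o⁴ − d_i⁴)/32 = π(0.0293⁴ − 0.0147⁴)/32 = 6.777×10^-8 m⁴.
Shear stress varies linearly with radius: τ = T·r/J = 499.6 × 0.0132 / 6.777×10^-8 = 9.731×10^7 Pa.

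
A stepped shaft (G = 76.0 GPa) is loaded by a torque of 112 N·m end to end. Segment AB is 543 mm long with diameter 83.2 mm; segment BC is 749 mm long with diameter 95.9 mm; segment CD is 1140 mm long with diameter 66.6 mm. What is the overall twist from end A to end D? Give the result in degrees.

0.0672°

J_AB = π(0.0832)⁴/32 = 4.70×10^-6 m⁴; J_BC = π(0.0959)⁴/32 = 8.30×10^-6 m⁴; J_CD = π(0.0666)⁴/32 = 1.93×10^-6 m⁴.
θ = (T/G)·Σ L_i/J_i = (112.0/76.0×10⁹)·(0.543/4.70×10^-6 + 0.749/8.30×10^-6 + 1.14/1.93×10^-6) = 1.173×10^-3 rad.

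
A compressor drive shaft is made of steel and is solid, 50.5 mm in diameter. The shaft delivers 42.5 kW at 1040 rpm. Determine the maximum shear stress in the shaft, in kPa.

15400 kPa

ω = 2π·1040/60 = 108.9 rad/s, so T = P/ω = 42.5×10³ / 108.9 = 390.2 N·m.
J = πd⁴/32 = π(0.0505)⁴/32 = 6.385×10^-7 m⁴.
τ_max = T·r/J = 390.2 × 0.0253 / 6.385×10^-7 = 1.543×10^7 Pa.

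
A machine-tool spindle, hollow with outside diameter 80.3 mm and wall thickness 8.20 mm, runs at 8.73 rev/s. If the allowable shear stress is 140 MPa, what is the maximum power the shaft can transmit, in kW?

J = π(d_o⁴ − d_i⁴)/32 = π(0.0803⁴ − 0.0639⁴)/32 = 2.445×10^-6 m⁴.
T_max = τ_allow·J/r = 1.40×10^8 × 2.445×10^-6 / 0.0401 = 8526 N·m.
ω = 2π·8.73 = 54.85 rad/s, so P_max = T_max·ω = 4.677×10^5 W.

468 kW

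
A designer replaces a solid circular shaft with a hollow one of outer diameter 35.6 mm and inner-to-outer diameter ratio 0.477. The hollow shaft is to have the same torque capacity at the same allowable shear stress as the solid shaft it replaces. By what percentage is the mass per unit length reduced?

Equal τ_max and T ⇒ the solid shaft needs d_s³ = d_o³(1−k⁴), so d_s = 35.6·(1−0.477⁴)^(1/3) = 34.97 mm.
Area ratio A_h/A_s = d_o²(1−k²)/d_s² = (1−k²)/(1−k⁴)^(2/3) = 0.8003.
Mass saving = 1 − 0.8003 = 20.0 %.

20.0 %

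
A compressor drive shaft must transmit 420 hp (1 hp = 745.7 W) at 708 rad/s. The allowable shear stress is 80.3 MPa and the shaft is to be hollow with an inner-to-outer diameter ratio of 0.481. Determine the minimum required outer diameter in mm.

ω = 708 rad/s, so T = P/ω = 420×745.7 / 708.0 = 442.4 N·m.
For a hollow shaft with d_i/d_o = 0.481: τ_max = 16T/(π d_o³ (1−k⁴)), so d_o = [16T/(π τ_allow (1−k⁴))]^(1/3) = [16·442.4/(π·8.03×10^7·0.9465)]^(1/3) = 0.03095 m.

30.9 mm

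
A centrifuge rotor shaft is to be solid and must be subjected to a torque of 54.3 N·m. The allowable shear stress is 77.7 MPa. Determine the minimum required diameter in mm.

15.3 mm

For a solid shaft τ_max = 16T/(πd³), so d = (16T/(π τ_allow))^(1/3) = (16·54.30/(π·7.77×10^7))^(1/3) = 0.01527 m.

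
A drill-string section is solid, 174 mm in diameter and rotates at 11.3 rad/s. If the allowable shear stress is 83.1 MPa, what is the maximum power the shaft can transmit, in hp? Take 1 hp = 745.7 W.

J = πd⁴/32 = π(0.174)⁴/32 = 8.999×10^-5 m⁴.
T_max = τ_allow·J/r = 8.31×10^7 × 8.999×10^-5 / 0.0870 = 85960 N·m.
ω = 11.3 rad/s, so P_max = T_max·ω = 9.713×10^5 W.

1300 hp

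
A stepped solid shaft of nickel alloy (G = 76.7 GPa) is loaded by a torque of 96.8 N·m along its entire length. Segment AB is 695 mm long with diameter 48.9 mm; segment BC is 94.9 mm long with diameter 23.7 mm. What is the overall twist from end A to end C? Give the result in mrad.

J_AB = π(0.0489)⁴/32 = 5.61×10^-7 m⁴; J_BC = π(0.0237)⁴/32 = 3.10×10^-8 m⁴.
θ = (T/G)·Σ L_i/J_i = (96.80/76.7×10⁹)·(0.695/5.61×10^-7 + 0.0949/3.10×10^-8) = 5.429×10^-3 rad.

5.43 mrad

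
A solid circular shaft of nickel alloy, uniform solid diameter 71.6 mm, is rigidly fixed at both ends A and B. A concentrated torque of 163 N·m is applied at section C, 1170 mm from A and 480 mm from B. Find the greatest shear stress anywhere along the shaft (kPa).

1600 kPa

With uniform GJ and both ends fixed, compatibility θ_AC = θ_CB gives T_A·a = T_B·b, together with T_A + T_B = T₀.
T_A = T₀·b/(a+b) = 163.0·480/1650 = 47.42 N·m; T_B = 115.6 N·m.
τ in each portion: τ_AC = 6.58×10^5 Pa, τ_CB = 1.60×10^6 Pa; maximum is in CB.
τ_max = T_CB·r/J = 115.6·0.0358/2.58×10^-6 = 1.604×10^6 Pa.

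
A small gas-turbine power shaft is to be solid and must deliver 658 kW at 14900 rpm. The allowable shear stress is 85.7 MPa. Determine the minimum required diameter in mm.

29.3 mm

ω = 2π·14900/60 = 1560 rad/s, so T = P/ω = 658×10³ / 1560 = 421.7 N·m.
For a solid shaft τ_max = 16T/(πd³), so d = (16T/(π τ_allow))^(1/3) = (16·421.7/(π·8.57×10^7))^(1/3) = 0.02926 m.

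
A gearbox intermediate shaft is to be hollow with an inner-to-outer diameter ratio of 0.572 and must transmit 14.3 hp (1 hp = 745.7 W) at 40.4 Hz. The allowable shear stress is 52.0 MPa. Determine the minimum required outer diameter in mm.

ω = 2π·40.4 = 253.8 rad/s, so T = P/ω = 14.3×745.7 / 253.8 = 42.01 N·m.
For a hollow shaft with d_i/d_o = 0.572: τ_max = 16T/(π d_o³ (1−k⁴)), so d_o = [16T/(π τ_allow (1−k⁴))]^(1/3) = [16·42.01/(π·5.20×10^7·0.8930)]^(1/3) = 0.01664 m.

16.6 mm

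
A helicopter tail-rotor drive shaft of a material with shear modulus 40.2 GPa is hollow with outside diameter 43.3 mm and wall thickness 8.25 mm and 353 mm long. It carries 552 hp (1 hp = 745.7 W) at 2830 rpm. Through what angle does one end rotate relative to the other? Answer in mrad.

ω = 2π·2830/60 = 296.4 rad/s, so T = P/ω = 552×745.7 / 296.4 = 1389 N·m.
J = π(d_o⁴ − d_i⁴)/32 = π(0.0433⁴ − 0.0268⁴)/32 = 2.945×10^-7 m⁴.
θ = T·L/(G·J) = 1389 × 0.353 / (40.2×10⁹ × 2.945×10^-7) = 0.04142 rad.

41.4 mrad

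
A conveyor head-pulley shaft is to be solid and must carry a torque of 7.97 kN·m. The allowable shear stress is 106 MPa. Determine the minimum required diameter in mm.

For a solid shaft τ_max = 16T/(πd³), so d = (16T/(π τ_allow))^(1/3) = (16·7970/(π·1.06×10^8))^(1/3) = 0.07262 m.

72.6 mm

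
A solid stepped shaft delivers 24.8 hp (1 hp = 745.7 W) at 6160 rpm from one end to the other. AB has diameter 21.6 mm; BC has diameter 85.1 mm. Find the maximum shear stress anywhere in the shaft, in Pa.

ω = 2π·6160/60 = 645.1 rad/s, so T = P/ω = 24.8×745.7 / 645.1 = 28.67 N·m.
Under the same torque, τ_max = 16T/(πd³) is largest where d is smallest — segment AB (d = 21.6 mm).
τ_max = 16·28.67/(π·(0.0216)³) = 1.449×10^7 Pa.

1.45e7 Pa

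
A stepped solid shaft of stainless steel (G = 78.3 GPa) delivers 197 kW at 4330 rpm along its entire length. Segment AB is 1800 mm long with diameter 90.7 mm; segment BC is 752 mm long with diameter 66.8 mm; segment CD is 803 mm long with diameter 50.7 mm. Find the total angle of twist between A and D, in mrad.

ω = 2π·4330/60 = 453.4 rad/s, so T = P/ω = 197×10³ / 453.4 = 434.5 N·m.
J_AB = π(0.0907)⁴/32 = 6.64×10^-6 m⁴; J_BC = π(0.0668)⁴/32 = 1.95×10^-6 m⁴; J_CD = π(0.0507)⁴/32 = 6.49×10^-7 m⁴.
θ = (T/G)·Σ L_i/J_i = (434.5/78.3×10⁹)·(1.80/6.64×10^-6 + 0.752/1.95×10^-6 + 0.803/6.49×10^-7) = 0.01051 rad.

10.5 mrad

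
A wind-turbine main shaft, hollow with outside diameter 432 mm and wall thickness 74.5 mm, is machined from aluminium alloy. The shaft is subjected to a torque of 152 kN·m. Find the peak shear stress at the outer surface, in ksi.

1.71 ksi

J = π(d_o⁴ − d_i⁴)/32 = π(0.432⁴ − 0.283⁴)/32 = 2.790×10^-3 m⁴.
τ_max = T·r/J = 152000 × 0.216 / 2.790×10^-3 = 1.177×10^7 Pa.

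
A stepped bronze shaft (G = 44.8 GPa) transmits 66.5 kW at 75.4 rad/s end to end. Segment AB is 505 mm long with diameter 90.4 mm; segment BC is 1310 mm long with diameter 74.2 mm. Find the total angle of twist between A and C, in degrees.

0.583°

ω = 75.4 rad/s, so T = P/ω = 66.5×10³ / 75.40 = 882.0 N·m.
J_AB = π(0.0904)⁴/32 = 6.56×10^-6 m⁴; J_BC = π(0.0742)⁴/32 = 2.98×10^-6 m⁴.
θ = (T/G)·Σ L_i/J_i = (882.0/44.8×10⁹)·(0.505/6.56×10^-6 + 1.31/2.98×10^-6) = 0.01018 rad.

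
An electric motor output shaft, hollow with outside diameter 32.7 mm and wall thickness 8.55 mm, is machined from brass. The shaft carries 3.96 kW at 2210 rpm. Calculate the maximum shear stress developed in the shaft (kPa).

2630 kPa

ω = 2π·2210/60 = 231.4 rad/s, so T = P/ω = 3.96×10³ / 231.4 = 17.11 N·m.
J = π(d_o⁴ − d_i⁴)/32 = π(0.0327⁴ − 0.0156⁴)/32 = 1.064×10^-7 m⁴.
τ_max = T·r/J = 17.11 × 0.0163 / 1.064×10^-7 = 2.628×10^6 Pa.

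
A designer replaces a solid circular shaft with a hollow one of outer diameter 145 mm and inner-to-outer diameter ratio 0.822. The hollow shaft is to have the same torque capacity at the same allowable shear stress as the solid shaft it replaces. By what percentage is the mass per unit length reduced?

51.3 %

Equal τ_max and T ⇒ the solid shaft needs d_s³ = d_o³(1−k⁴), so d_s = 145·(1−0.822⁴)^(1/3) = 118.3 mm.
Area ratio A_h/A_s = d_o²(1−k²)/d_s² = (1−k²)/(1−k⁴)^(2/3) = 0.4870.
Mass saving = 1 − 0.4870 = 51.3 %.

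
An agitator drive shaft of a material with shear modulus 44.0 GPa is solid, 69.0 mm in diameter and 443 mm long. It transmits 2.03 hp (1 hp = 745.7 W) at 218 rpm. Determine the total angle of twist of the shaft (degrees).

ω = 2π·218/60 = 22.83 rad/s, so T = P/ω = 2.03×745.7 / 22.83 = 66.31 N·m.
J = πd⁴/32 = π(0.0690)⁴/32 = 2.225×10^-6 m⁴.
θ = T·L/(G·J) = 66.31 × 0.443 / (44.0×10⁹ × 2.225×10^-6) = 3.000×10^-4 rad.

0.0172°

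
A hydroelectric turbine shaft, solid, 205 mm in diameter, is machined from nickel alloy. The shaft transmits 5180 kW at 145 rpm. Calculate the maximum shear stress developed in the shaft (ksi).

29.2 ksi

ω = 2π·145/60 = 15.18 rad/s, so T = P/ω = 5180×10³ / 15.18 = 341100 N·m.
J = πd⁴/32 = π(0.205)⁴/32 = 1.734×10^-4 m⁴.
τ_max = T·r/J = 341100 × 0.102 / 1.734×10^-4 = 2.017×10^8 Pa.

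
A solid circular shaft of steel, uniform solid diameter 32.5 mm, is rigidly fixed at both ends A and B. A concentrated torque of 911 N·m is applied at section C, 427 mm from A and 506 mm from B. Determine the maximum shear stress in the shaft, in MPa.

73.3 MPa

With uniform GJ and both ends fixed, compatibility θ_AC = θ_CB gives T_A·a = T_B·b, together with T_A + T_B = T₀.
T_A = T₀·b/(a+b) = 911.0·506/933.0 = 494.1 N·m; T_B = 416.9 N·m.
τ in each portion: τ_AC = 7.33×10^7 Pa, τ_CB = 6.19×10^7 Pa; maximum is in AC.
τ_max = T_AC·r/J = 494.1·0.0163/1.10×10^-7 = 7.330×10^7 Pa.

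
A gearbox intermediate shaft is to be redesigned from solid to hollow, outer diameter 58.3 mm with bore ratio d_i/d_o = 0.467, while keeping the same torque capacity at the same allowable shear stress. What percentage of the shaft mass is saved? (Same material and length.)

Equal τ_max and T ⇒ the solid shaft needs d_s³ = d_o³(1−k⁴), so d_s = 58.3·(1−0.467⁴)^(1/3) = 57.36 mm.
Area ratio A_h/A_s = d_o²(1−k²)/d_s² = (1−k²)/(1−k⁴)^(2/3) = 0.8077.
Mass saving = 1 − 0.8077 = 19.2 %.

19.2 %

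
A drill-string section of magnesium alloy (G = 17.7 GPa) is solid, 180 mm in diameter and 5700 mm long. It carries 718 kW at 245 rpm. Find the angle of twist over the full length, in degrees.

ω = 2π·245/60 = 25.66 rad/s, so T = P/ω = 718×10³ / 25.66 = 27990 N·m.
J = πd⁴/32 = π(0.180)⁴/32 = 1.031×10^-4 m⁴.
θ = T·L/(G·J) = 27990 × 5.70 / (17.7×10⁹ × 1.031×10^-4) = 0.08745 rad.

5.01°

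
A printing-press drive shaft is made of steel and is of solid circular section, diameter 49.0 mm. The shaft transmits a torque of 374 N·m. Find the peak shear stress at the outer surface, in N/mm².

16.2 N/mm²

J = πd⁴/32 = π(0.0490)⁴/32 = 5.660×10^-7 m⁴.
τ_max = T·r/J = 374.0 × 0.0245 / 5.660×10^-7 = 1.619×10^7 Pa.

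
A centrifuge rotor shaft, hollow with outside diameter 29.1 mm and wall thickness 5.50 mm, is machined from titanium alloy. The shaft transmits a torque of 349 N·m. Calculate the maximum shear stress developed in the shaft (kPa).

84800 kPa

J = π(d_o⁴ − d_i⁴)/32 = π(0.0291⁴ − 0.0181⁴)/32 = 5.986×10^-8 m⁴.
τ_max = T·r/J = 349.0 × 0.0146 / 5.986×10^-8 = 8.483×10^7 Pa.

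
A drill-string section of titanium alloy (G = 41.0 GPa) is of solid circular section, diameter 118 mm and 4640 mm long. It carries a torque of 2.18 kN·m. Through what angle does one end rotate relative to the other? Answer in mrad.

13.0 mrad

J = πd⁴/32 = π(0.118)⁴/32 = 1.903×10^-5 m⁴.
θ = T·L/(G·J) = 2180 × 4.64 / (41.0×10⁹ × 1.903×10^-5) = 0.01296 rad.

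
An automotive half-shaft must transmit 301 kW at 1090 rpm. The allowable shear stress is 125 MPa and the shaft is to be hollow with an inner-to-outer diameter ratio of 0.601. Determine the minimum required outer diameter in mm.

ω = 2π·1090/60 = 114.1 rad/s, so T = P/ω = 301×10³ / 114.1 = 2637 N·m.
For a hollow shaft with d_i/d_o = 0.601: τ_max = 16T/(π d_o³ (1−k⁴)), so d_o = [16T/(π τ_allow (1−k⁴))]^(1/3) = [16·2637/(π·1.25×10^8·0.8695)]^(1/3) = 0.04981 m.

49.8 mm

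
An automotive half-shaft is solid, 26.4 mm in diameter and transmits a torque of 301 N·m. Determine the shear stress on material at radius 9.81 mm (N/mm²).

61.9 N/mm²

J = πd⁴/32 = π(0.0264)⁴/32 = 4.769×10^-8 m⁴.
Shear stress varies linearly with radius: τ = T·r/J = 301.0 × 0.00981 / 4.769×10^-8 = 6.192×10^7 Pa.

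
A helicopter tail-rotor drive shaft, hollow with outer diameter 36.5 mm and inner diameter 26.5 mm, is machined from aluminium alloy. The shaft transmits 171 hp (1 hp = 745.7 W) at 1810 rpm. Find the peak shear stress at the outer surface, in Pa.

9.76e7 Pa

ω = 2π·1810/60 = 189.5 rad/s, so T = P/ω = 171×745.7 / 189.5 = 672.7 N·m.
J = π(d_o⁴ − d_i⁴)/32 = π(0.0365⁴ − 0.0265⁴)/32 = 1.258×10^-7 m⁴.
τ_max = T·r/J = 672.7 × 0.0182 / 1.258×10^-7 = 9.757×10^7 Pa.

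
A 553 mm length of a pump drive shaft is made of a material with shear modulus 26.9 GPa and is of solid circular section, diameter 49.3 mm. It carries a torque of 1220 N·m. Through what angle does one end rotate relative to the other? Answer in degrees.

2.48°

J = πd⁴/32 = π(0.0493)⁴/32 = 5.799×10^-7 m⁴.
θ = T·L/(G·J) = 1220 × 0.553 / (26.9×10⁹ × 5.799×10^-7) = 0.04325 rad.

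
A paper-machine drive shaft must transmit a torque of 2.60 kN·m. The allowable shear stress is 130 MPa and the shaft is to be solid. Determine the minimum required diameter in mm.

For a solid shaft τ_max = 16T/(πd³), so d = (16T/(π τ_allow))^(1/3) = (16·2600/(π·1.30×10^8))^(1/3) = 0.04670 m.

46.7 mm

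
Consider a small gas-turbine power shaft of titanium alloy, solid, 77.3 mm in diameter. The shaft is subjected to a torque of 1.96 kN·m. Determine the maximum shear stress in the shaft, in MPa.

J = πd⁴/32 = π(0.0773)⁴/32 = 3.505×10^-6 m⁴.
τ_max = T·r/J = 1960 × 0.0386 / 3.505×10^-6 = 2.161×10^7 Pa.

21.6 MPa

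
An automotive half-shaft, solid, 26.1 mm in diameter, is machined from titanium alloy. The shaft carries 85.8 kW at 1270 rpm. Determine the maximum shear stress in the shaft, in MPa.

ω = 2π·1270/60 = 133.0 rad/s, so T = P/ω = 85.8×10³ / 133.0 = 645.1 N·m.
J = πd⁴/32 = π(0.0261)⁴/32 = 4.556×10^-8 m⁴.
τ_max = T·r/J = 645.1 × 0.0131 / 4.556×10^-8 = 1.848×10^8 Pa.

185 MPa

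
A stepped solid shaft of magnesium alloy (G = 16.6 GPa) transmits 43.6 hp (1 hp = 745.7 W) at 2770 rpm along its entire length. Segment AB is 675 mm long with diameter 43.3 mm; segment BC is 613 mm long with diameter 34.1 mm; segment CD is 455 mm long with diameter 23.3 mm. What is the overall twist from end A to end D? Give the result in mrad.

151 mrad

ω = 2π·2770/60 = 290.1 rad/s, so T = P/ω = 43.6×745.7 / 290.1 = 112.1 N·m.
J_AB = π(0.0433)⁴/32 = 3.45×10^-7 m⁴; J_BC = π(0.0341)⁴/32 = 1.33×10^-7 m⁴; J_CD = π(0.0233)⁴/32 = 2.89×10^-8 m⁴.
θ = (T/G)·Σ L_i/J_i = (112.1/16.6×10⁹)·(0.675/3.45×10^-7 + 0.613/1.33×10^-7 + 0.455/2.89×10^-8) = 0.1506 rad.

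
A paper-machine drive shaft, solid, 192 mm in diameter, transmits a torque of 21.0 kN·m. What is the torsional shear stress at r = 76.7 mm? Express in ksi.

1.75 ksi

J = πd⁴/32 = π(0.192)⁴/32 = 1.334×10^-4 m⁴.
Shear stress varies linearly with radius: τ = T·r/J = 21000 × 0.0767 / 1.334×10^-4 = 1.207×10^7 Pa.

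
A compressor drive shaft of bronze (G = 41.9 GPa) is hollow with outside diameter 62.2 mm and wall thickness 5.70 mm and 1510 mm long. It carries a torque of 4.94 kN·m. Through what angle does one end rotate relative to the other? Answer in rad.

0.218 rad

J = π(d_o⁴ − d_i⁴)/32 = π(0.0622⁴ − 0.0508⁴)/32 = 8.157×10^-7 m⁴.
θ = T·L/(G·J) = 4940 × 1.51 / (41.9×10⁹ × 8.157×10^-7) = 0.2183 rad.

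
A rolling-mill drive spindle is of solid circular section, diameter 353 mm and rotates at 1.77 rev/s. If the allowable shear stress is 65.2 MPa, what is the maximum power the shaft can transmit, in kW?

6260 kW

J = πd⁴/32 = π(0.353)⁴/32 = 1.524×10^-3 m⁴.
T_max = τ_allow·J/r = 6.52×10^7 × 1.524×10^-3 / 0.176 = 563100 N·m.
ω = 2π·1.77 = 11.12 rad/s, so P_max = T_max·ω = 6.263×10^6 W.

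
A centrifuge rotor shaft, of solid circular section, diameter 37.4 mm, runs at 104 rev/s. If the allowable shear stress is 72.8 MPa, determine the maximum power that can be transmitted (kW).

J = πd⁴/32 = π(0.0374)⁴/32 = 1.921×10^-7 m⁴.
T_max = τ_allow·J/r = 7.28×10^7 × 1.921×10^-7 / 0.0187 = 747.8 N·m.
ω = 2π·104 = 653.5 rad/s, so P_max = T_max·ω = 4.886×10^5 W.

489 kW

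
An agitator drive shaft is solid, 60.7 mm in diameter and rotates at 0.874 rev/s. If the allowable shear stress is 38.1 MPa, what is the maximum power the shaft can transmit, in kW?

9.19 kW

J = πd⁴/32 = π(0.0607)⁴/32 = 1.333×10^-6 m⁴.
T_max = τ_allow·J/r = 3.81×10^7 × 1.333×10^-6 / 0.0304 = 1673 N·m.
ω = 2π·0.874 = 5.492 rad/s, so P_max = T_max·ω = 9188 W.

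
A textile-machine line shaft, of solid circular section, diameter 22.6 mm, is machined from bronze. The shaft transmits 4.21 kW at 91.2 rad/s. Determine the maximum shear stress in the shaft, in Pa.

ω = 91.2 rad/s, so T = P/ω = 4.21×10³ / 91.20 = 46.16 N·m.
J = πd⁴/32 = π(0.0226)⁴/32 = 2.561×10^-8 m⁴.
τ_max = T·r/J = 46.16 × 0.0113 / 2.561×10^-8 = 2.037×10^7 Pa.

2.04e7 Pa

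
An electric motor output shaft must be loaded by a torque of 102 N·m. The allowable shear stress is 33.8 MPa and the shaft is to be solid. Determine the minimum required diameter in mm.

For a solid shaft τ_max = 16T/(πd³), so d = (16T/(π τ_allow))^(1/3) = (16·102.0/(π·3.38×10^7))^(1/3) = 0.02486 m.

24.9 mm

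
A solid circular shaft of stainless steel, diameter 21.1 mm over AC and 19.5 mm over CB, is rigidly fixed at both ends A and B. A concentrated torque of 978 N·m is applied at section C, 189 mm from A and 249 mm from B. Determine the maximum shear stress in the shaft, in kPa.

341000 kPa

Compatibility: T_A·a/J_AC = T_B·b/J_CB with T_A + T_B = T₀.
J_AC = 1.95×10^-8 m⁴, J_CB = 1.42×10^-8 m⁴, so T_A = T₀·(J_AC/a)/((J_AC/a)+(J_CB/b)) = 629.5 N·m, T_B = 348.5 N·m.
τ in each portion: τ_AC = 3.41×10^8 Pa, τ_CB = 2.39×10^8 Pa; maximum is in AC.
τ_max = T_AC·r/J = 629.5·0.0106/1.95×10^-8 = 3.413×10^8 Pa.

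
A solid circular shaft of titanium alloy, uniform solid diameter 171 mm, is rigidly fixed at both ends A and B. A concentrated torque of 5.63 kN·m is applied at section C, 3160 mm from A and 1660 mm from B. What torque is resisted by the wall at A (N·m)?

1940 N·m

With uniform GJ and both ends fixed, compatibility θ_AC = θ_CB gives T_A·a = T_B·b, together with T_A + T_B = T₀.
T_A = T₀·b/(a+b) = 5630·1660/4820 = 1939 N·m; T_B = 3691 N·m.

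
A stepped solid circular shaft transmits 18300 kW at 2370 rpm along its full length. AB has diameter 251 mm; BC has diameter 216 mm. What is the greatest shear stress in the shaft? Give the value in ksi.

5.40 ksi

ω = 2π·2370/60 = 248.2 rad/s, so T = P/ω = 18300×10³ / 248.2 = 73740 N·m.
Under the same torque, τ_max = 16T/(πd³) is largest where d is smallest — segment BC (d = 216 mm).
τ_max = 16·73740/(π·(0.216)³) = 3.726×10^7 Pa.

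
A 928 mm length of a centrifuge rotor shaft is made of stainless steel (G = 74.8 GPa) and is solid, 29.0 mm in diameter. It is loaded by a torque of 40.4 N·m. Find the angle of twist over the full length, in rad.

0.00722 rad

J = πd⁴/32 = π(0.0290)⁴/32 = 6.944×10^-8 m⁴.
θ = T·L/(G·J) = 40.40 × 0.928 / (74.8×10⁹ × 6.944×10^-8) = 7.218×10^-3 rad.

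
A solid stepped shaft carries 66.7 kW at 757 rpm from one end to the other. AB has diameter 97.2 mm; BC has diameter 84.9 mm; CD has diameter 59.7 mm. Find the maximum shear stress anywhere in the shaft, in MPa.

ω = 2π·757/60 = 79.27 rad/s, so T = P/ω = 66.7×10³ / 79.27 = 841.4 N·m.
Under the same torque, τ_max = 16T/(πd³) is largest where d is smallest — segment CD (d = 59.7 mm).
τ_max = 16·841.4/(π·(0.0597)³) = 2.014×10^7 Pa.

20.1 MPa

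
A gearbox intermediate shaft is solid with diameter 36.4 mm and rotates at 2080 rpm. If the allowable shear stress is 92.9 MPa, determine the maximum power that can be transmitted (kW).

192 kW

J = πd⁴/32 = π(0.0364)⁴/32 = 1.723×10^-7 m⁴.
T_max = τ_allow·J/r = 9.29×10^7 × 1.723×10^-7 / 0.0182 = 879.7 N·m.
ω = 2π·2080/60 = 217.8 rad/s, so P_max = T_max·ω = 1.916×10^5 W.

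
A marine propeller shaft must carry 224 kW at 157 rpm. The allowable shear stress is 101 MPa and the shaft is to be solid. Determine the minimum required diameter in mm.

88.2 mm

ω = 2π·157/60 = 16.44 rad/s, so T = P/ω = 224×10³ / 16.44 = 13620 N·m.
For a solid shaft τ_max = 16T/(πd³), so d = (16T/(π τ_allow))^(1/3) = (16·13620/(π·1.01×10^8))^(1/3) = 0.08824 m.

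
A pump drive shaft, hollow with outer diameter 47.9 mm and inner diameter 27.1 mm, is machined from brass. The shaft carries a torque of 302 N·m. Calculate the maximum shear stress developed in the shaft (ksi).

J = π(d_o⁴ − d_i⁴)/32 = π(0.0479⁴ − 0.0271⁴)/32 = 4.639×10^-7 m⁴.
τ_max = T·r/J = 302.0 × 0.0239 / 4.639×10^-7 = 1.559×10^7 Pa.

2.26 ksi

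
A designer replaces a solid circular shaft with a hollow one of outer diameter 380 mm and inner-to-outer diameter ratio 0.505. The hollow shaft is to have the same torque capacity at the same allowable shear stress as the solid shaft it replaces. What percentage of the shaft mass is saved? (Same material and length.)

Equal τ_max and T ⇒ the solid shaft needs d_s³ = d_o³(1−k⁴), so d_s = 380·(1−0.505⁴)^(1/3) = 371.6 mm.
Area ratio A_h/A_s = d_o²(1−k²)/d_s² = (1−k²)/(1−k⁴)^(2/3) = 0.7791.
Mass saving = 1 − 0.7791 = 22.1 %.

22.1 %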